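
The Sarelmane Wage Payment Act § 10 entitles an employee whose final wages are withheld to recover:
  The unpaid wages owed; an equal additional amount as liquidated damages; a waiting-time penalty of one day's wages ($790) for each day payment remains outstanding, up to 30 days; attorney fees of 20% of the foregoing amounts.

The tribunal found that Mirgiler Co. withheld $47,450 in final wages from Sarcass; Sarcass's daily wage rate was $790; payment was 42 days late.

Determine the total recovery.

$142,320

Liquidated damages (equal amount): $47,450
Penalty days: min(42, 30) = 30
Waiting-time penalty: 30 × $790 = $23,700
Subtotal: $47,450 + $47,450 + $23,700 = $118,600
Attorney fees: 20% of $118,600 = $23,720
Total award: $118,600 + $23,720 = $142,320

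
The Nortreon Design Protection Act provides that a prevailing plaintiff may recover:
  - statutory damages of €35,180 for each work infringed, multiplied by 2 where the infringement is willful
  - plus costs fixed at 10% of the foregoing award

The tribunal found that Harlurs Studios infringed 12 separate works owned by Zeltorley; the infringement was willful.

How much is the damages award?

€928,752

Statutory damages: 12 × €35,180 = €422,160
Doubled: 2 × €422,160 = €844,320
Costs: 10% of €844,320 = €84,432
Award plus costs: €844,320 + €84,432 = €928,752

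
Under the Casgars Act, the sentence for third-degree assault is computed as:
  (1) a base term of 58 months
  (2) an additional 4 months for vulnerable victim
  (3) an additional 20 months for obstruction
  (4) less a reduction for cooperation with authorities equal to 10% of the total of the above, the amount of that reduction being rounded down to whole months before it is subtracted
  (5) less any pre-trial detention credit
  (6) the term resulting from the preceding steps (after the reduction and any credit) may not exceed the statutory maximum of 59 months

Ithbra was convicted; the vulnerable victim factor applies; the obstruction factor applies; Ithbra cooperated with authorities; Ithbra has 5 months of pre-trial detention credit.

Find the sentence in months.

59 months

Vulnerable victim enhancement: +4 months
Obstruction enhancement: +20 months
Adjusted term: 58 months + 4 months + 20 months = 82 months
Cooperation with authorities reduction: 10% of 82 months = 8 months (rounded down)
After reduction: 82 − 8 = 74 months
Less pre-trial detention credit: 74 months − 5 months = 69 months
Cap at 59 months: 69 months exceeds the cap → 59 months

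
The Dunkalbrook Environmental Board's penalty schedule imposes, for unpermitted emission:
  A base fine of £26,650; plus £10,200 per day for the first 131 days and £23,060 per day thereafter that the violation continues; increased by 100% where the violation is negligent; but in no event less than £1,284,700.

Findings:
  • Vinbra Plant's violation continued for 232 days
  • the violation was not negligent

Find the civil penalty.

First 131 days: 131 × £10,200 = £1,336,200
Remaining days: (232 − 131) × £23,060 = £2,329,060
Per-day component: £1,336,200 + £2,329,060 = £3,665,260
Base plus per-day: £26,650 + £3,665,260 = £3,691,910
The violation was not negligent: no 100% increase.
Minimum £1,284,700: £3,691,910 meets the minimum, no increase.

£3,691,910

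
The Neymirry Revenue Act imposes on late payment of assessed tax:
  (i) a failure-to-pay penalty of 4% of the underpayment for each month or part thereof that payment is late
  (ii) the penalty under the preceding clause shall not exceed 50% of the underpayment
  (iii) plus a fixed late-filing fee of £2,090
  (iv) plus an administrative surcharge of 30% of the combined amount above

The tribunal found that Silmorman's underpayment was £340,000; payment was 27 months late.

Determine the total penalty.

£223,717

Accrued rate: 4% × 27 = 108%, capped at 50% → 50%
Failure-to-pay penalty: 50% of £340,000 = £170,000
Penalty before surcharge: £170,000 + £2,090 = £172,090
Administrative surcharge: 30% of £172,090 = £51,627
Total penalty: £172,090 + £51,627 = £223,717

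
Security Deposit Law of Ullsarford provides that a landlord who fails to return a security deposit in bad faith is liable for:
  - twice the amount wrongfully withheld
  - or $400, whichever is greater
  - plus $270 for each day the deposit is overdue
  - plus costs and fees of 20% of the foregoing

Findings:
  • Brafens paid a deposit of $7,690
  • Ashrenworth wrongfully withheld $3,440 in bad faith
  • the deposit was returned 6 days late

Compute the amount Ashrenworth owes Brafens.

Doubled: 2 × $3,440 = $6,880
Minimum $400: $6,880 meets the minimum, no increase.
Late-return penalty: 6 × $270 = $1,620
Damages plus late penalty: $6,880 + $1,620 = $8,500
Costs and fees: 20% of $8,500 = $1,700
Total recovery: $8,500 + $1,700 = $10,200

$10,200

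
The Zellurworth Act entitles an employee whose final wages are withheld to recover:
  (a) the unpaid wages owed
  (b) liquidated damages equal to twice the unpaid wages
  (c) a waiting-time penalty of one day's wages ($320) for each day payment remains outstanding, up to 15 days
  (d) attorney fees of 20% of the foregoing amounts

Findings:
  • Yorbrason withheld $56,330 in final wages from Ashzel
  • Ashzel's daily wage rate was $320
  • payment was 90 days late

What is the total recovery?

$208,548

Doubled: 2 × $56,330 = $112,660
Penalty days: min(90, 15) = 15
Waiting-time penalty: 15 × $320 = $4,800
Subtotal: $56,330 + $112,660 + $4,800 = $173,790
Attorney fees: 20% of $173,790 = $34,758
Total award: $173,790 + $34,758 = $208,548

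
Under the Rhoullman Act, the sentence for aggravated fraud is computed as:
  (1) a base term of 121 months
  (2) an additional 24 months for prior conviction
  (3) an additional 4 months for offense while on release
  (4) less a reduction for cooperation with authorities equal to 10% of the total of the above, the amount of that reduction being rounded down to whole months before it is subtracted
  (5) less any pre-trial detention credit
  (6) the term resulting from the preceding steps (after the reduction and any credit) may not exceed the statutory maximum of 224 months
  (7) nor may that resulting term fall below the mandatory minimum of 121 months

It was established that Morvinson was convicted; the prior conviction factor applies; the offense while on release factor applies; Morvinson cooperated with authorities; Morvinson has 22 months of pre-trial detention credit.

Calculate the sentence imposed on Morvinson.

121 months

Prior conviction enhancement: +24 months
Offense while on release enhancement: +4 months
Adjusted term: 121 months + 24 months + 4 months = 149 months
Cooperation with authorities reduction: 10% of 149 months = 14 months (rounded down)
After reduction: 149 − 14 = 135 months
Less pre-trial detention credit: 135 months − 22 months = 113 months
Cap at 224 months: 113 months is within the cap, no reduction.
Minimum 121 months: 113 months is below the minimum → 121 months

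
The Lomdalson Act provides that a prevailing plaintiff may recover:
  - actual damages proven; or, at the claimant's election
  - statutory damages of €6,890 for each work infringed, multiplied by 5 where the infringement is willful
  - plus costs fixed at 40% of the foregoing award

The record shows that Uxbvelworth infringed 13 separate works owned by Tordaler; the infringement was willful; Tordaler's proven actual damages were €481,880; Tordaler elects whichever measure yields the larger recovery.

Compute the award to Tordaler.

Award: €674,632

Statutory damages: 13 × €6,890 = €89,570
Multiplied by 5: 5 × €89,570 = €447,850
Greater of actual damages (€481,880) or enhanced statutory damages (€447,850): €481,880
Costs: 40% of €481,880 = €192,752
Award plus costs: €481,880 + €192,752 = €674,632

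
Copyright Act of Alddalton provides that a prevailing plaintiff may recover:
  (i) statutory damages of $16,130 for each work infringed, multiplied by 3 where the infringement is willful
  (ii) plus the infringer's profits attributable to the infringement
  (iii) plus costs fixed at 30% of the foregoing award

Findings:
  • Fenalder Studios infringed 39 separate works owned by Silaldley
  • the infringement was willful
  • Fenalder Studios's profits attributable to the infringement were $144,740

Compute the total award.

$2,641,535

Statutory damages: 39 × $16,130 = $629,070
Trebled: 3 × $629,070 = $1,887,210
Combined award: $1,887,210 + $144,740 = $2,031,950
Costs: 30% of $2,031,950 = $609,585
Award plus costs: $2,031,950 + $609,585 = $2,641,535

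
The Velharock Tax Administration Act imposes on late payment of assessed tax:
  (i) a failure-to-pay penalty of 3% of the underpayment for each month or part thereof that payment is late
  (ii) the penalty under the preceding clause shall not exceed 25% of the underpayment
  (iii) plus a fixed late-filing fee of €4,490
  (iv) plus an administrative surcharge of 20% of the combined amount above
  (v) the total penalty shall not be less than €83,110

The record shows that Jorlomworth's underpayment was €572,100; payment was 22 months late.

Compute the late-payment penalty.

€177,018

Accrued rate: 3% × 22 = 66%, capped at 25% → 25%
Failure-to-pay penalty: 25% of €572,100 = €143,025
Penalty before surcharge: €143,025 + €4,490 = €147,515
Administrative surcharge: 20% of €147,515 = €29,503
Total penalty: €147,515 + €29,503 = €177,018
Minimum €83,110: €177,018 meets the minimum, no increase.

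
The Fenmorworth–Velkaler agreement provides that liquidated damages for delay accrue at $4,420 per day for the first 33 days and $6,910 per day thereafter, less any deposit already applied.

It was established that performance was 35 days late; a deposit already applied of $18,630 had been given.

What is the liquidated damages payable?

First 33 days: 33 × $4,420 = $145,860
Remaining days: (35 − 33) × $6,910 = $13,820
Accrued per-day damages: $145,860 + $13,820 = $159,680
Less deposit already applied: $159,680 − $18,630 = $141,050

$141,050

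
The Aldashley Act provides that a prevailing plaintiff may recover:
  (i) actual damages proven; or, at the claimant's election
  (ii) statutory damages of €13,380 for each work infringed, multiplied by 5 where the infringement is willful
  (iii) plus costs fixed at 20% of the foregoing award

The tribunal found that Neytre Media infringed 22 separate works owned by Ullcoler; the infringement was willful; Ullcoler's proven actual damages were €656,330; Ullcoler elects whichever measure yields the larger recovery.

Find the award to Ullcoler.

€1,766,160

Statutory damages: 22 × €13,380 = €294,360
Multiplied by 5: 5 × €294,360 = €1,471,800
Greater of actual damages (€656,330) or enhanced statutory damages (€1,471,800): €1,471,800
Costs: 20% of €1,471,800 = €294,360
Award plus costs: €1,471,800 + €294,360 = €1,766,160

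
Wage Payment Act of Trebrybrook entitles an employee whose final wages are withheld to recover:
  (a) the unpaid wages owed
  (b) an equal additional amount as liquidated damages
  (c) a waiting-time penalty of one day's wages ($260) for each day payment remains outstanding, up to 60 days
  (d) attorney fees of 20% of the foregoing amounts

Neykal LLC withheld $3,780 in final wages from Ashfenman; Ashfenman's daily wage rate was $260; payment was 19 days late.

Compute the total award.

Liquidated damages (equal amount): $3,780
Penalty days: min(19, 60) = 19
Waiting-time penalty: 19 × $260 = $4,940
Subtotal: $3,780 + $3,780 + $4,940 = $12,500
Attorney fees: 20% of $12,500 = $2,500
Total award: $12,500 + $2,500 = $15,000

Total award: $15,000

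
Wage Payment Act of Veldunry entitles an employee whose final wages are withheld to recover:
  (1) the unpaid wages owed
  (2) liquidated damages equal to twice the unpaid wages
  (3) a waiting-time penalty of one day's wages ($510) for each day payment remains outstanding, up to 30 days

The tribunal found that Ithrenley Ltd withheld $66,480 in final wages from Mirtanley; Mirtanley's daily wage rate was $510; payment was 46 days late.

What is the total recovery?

$214,740

Doubled: 2 × $66,480 = $132,960
Penalty days: min(46, 30) = 30
Waiting-time penalty: 30 × $510 = $15,300
Total award: $66,480 + $132,960 + $15,300 = $214,740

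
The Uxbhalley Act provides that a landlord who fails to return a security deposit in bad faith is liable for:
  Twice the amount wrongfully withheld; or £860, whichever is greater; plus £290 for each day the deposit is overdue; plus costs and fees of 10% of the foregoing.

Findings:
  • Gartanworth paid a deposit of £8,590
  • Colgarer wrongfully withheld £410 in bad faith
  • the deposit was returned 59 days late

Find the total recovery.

£19,767

Doubled: 2 × £410 = £820
Minimum £860: £820 is below the minimum → £860
Late-return penalty: 59 × £290 = £17,110
Damages plus late penalty: £860 + £17,110 = £17,970
Costs and fees: 10% of £17,970 = £1,797
Total recovery: £17,970 + £1,797 = £19,767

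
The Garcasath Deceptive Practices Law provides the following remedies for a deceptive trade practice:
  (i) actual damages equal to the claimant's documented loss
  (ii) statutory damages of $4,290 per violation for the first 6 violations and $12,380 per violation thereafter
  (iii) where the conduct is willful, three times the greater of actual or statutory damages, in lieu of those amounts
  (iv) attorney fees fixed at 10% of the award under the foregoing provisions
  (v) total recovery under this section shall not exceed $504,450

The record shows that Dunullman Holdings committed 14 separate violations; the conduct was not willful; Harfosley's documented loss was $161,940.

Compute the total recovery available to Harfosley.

Total recovery: $315,392

First 6 violations: 6 × $4,290 = $25,740
Remaining violations: (14 − 6) × $12,380 = $99,040
Statutory damages: $25,740 + $99,040 = $124,780
Conduct not willful: the in-lieu enhancement does not apply.
Actual plus statutory damages: $161,940 + $124,780 = $286,720
Attorney fees: 10% of $286,720 = $28,672
Total before cap: $286,720 + $28,672 = $315,392
Cap at $504,450: $315,392 is within the cap, no reduction.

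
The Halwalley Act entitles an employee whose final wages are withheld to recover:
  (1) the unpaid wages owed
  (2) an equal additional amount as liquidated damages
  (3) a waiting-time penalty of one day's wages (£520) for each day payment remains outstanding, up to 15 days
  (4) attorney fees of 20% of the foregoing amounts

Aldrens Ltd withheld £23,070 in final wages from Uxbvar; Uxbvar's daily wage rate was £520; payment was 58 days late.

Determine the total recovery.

£64,728

Liquidated damages (equal amount): £23,070
Penalty days: min(58, 15) = 15
Waiting-time penalty: 15 × £520 = £7,800
Subtotal: £23,070 + £23,070 + £7,800 = £53,940
Attorney fees: 20% of £53,940 = £10,788
Total award: £53,940 + £10,788 = £64,728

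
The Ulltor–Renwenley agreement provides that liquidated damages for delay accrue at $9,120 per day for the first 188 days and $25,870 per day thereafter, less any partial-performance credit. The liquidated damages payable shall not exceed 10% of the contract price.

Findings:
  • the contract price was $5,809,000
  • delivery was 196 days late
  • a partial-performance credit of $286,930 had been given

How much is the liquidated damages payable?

First 188 days: 188 × $9,120 = $1,714,560
Remaining days: (196 − 188) × $25,870 = $206,960
Accrued per-day damages: $1,714,560 + $206,960 = $1,921,520
Less partial-performance credit: $1,921,520 − $286,930 = $1,634,590
Cap: 10% of $5,809,000 = $580,900
Cap at $580,900: $1,634,590 exceeds the cap → $580,900

$580,900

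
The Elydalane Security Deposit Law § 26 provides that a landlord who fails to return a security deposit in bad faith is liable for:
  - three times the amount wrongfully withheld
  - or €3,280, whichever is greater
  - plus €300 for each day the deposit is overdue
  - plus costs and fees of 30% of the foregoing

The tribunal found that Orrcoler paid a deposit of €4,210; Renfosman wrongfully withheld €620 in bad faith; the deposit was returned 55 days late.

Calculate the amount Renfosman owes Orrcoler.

Recovery: €25,714

Trebled: 3 × €620 = €1,860
Minimum €3,280: €1,860 is below the minimum → €3,280
Late-return penalty: 55 × €300 = €16,500
Damages plus late penalty: €3,280 + €16,500 = €19,780
Costs and fees: 30% of €19,780 = €5,934
Total recovery: €19,780 + €5,934 = €25,714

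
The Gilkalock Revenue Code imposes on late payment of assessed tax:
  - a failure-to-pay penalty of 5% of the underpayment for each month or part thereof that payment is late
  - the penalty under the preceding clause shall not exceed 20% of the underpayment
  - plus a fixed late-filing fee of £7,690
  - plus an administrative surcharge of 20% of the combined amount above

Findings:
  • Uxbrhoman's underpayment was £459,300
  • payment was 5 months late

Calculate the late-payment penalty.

£119,460

Accrued rate: 5% × 5 = 25%, capped at 20% → 20%
Failure-to-pay penalty: 20% of £459,300 = £91,860
Penalty before surcharge: £91,860 + £7,690 = £99,550
Administrative surcharge: 20% of £99,550 = £19,910
Total penalty: £99,550 + £19,910 = £119,460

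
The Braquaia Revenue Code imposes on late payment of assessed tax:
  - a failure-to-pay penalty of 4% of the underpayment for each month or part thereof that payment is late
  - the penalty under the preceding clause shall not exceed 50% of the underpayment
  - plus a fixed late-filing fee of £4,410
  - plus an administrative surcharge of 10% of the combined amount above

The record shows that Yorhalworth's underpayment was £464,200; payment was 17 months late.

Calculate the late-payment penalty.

Accrued rate: 4% × 17 = 68%, capped at 50% → 50%
Failure-to-pay penalty: 50% of £464,200 = £232,100
Penalty before surcharge: £232,100 + £4,410 = £236,510
Administrative surcharge: 10% of £236,510 = £23,651
Total penalty: £236,510 + £23,651 = £260,161

Penalty: £260,161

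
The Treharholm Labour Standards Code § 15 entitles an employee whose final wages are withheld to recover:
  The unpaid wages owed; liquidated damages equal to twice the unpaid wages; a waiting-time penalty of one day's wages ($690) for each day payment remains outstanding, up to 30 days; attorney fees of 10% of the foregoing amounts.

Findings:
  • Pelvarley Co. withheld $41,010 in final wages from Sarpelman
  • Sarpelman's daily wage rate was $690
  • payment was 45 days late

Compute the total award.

Doubled: 2 × $41,010 = $82,020
Penalty days: min(45, 30) = 30
Waiting-time penalty: 30 × $690 = $20,700
Subtotal: $41,010 + $82,020 + $20,700 = $143,730
Attorney fees: 10% of $143,730 = $14,373
Total award: $143,730 + $14,373 = $158,103

Total award: $158,103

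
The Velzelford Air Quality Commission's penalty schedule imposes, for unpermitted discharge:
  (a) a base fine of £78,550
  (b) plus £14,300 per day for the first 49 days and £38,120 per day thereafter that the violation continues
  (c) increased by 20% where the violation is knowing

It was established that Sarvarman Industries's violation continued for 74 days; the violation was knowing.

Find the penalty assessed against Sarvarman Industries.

£2,078,700

First 49 days: 49 × £14,300 = £700,700
Remaining days: (74 − 49) × £38,120 = £953,000
Per-day component: £700,700 + £953,000 = £1,653,700
Base plus per-day: £78,550 + £1,653,700 = £1,732,250
Enhancement: 20% of £1,732,250 = £346,450
Enhanced fine: £1,732,250 + £346,450 = £2,078,700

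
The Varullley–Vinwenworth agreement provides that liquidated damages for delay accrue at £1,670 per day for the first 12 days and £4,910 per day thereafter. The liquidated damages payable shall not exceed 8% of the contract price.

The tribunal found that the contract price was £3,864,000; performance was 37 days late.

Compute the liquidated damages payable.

£142,790

First 12 days: 12 × £1,670 = £20,040
Remaining days: (37 − 12) × £4,910 = £122,750
Accrued per-day damages: £20,040 + £122,750 = £142,790
Cap: 8% of £3,864,000 = £309,120
Cap at £309,120: £142,790 is within the cap, no reduction.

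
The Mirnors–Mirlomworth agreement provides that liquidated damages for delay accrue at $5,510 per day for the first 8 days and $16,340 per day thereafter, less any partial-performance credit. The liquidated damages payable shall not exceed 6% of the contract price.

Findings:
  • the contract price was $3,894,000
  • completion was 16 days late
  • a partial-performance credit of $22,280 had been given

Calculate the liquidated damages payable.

First 8 days: 8 × $5,510 = $44,080
Remaining days: (16 − 8) × $16,340 = $130,720
Accrued per-day damages: $44,080 + $130,720 = $174,800
Less partial-performance credit: $174,800 − $22,280 = $152,520
Cap: 6% of $3,894,000 = $233,640
Cap at $233,640: $152,520 is within the cap, no reduction.

$152,520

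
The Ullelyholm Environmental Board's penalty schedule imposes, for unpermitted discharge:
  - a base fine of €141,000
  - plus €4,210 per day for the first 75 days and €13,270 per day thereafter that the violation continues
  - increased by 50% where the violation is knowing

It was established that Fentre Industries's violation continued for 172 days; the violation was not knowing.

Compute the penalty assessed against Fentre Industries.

First 75 days: 75 × €4,210 = €315,750
Remaining days: (172 − 75) × €13,270 = €1,287,190
Per-day component: €315,750 + €1,287,190 = €1,602,940
Base plus per-day: €141,000 + €1,602,940 = €1,743,940
The violation was not knowing: no 50% increase.

€1,743,940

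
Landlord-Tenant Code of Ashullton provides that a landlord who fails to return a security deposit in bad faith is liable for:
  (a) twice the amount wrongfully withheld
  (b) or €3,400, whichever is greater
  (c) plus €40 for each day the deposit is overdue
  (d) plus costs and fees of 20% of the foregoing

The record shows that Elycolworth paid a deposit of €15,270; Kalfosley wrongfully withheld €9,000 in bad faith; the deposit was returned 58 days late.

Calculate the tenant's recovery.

Doubled: 2 × €9,000 = €18,000
Minimum €3,400: €18,000 meets the minimum, no increase.
Late-return penalty: 58 × €40 = €2,320
Damages plus late penalty: €18,000 + €2,320 = €20,320
Costs and fees: 20% of €20,320 = €4,064
Total recovery: €20,320 + €4,064 = €24,384

Recovery: €24,384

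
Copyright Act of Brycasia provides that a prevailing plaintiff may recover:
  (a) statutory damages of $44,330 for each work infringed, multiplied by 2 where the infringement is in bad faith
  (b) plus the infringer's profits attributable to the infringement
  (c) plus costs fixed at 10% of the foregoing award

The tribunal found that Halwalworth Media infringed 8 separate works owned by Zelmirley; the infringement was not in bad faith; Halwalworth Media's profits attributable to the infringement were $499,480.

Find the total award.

Award: $939,532

Statutory damages: 8 × $44,330 = $354,640
Infringement not in bad faith: no ×2 enhancement.
Combined award: $354,640 + $499,480 = $854,120
Costs: 10% of $854,120 = $85,412
Award plus costs: $854,120 + $85,412 = $939,532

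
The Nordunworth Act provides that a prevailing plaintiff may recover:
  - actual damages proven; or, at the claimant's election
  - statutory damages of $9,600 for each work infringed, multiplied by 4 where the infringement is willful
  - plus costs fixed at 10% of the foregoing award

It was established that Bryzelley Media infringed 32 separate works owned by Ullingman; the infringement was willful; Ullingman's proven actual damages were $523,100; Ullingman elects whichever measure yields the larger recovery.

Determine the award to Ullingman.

Award: $1,351,680

Statutory damages: 32 × $9,600 = $307,200
Multiplied by 4: 4 × $307,200 = $1,228,800
Greater of actual damages ($523,100) or enhanced statutory damages ($1,228,800): $1,228,800
Costs: 10% of $1,228,800 = $122,880
Award plus costs: $1,228,800 + $122,880 = $1,351,680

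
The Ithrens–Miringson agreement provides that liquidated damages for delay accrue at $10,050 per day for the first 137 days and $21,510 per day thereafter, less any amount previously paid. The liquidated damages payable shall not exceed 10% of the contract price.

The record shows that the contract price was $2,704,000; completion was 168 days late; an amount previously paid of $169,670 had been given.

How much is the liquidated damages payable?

First 137 days: 137 × $10,050 = $1,376,850
Remaining days: (168 − 137) × $21,510 = $666,810
Accrued per-day damages: $1,376,850 + $666,810 = $2,043,660
Less amount previously paid: $2,043,660 − $169,670 = $1,873,990
Cap: 10% of $2,704,000 = $270,400
Cap at $270,400: $1,873,990 exceeds the cap → $270,400

Liquidated damages: $270,400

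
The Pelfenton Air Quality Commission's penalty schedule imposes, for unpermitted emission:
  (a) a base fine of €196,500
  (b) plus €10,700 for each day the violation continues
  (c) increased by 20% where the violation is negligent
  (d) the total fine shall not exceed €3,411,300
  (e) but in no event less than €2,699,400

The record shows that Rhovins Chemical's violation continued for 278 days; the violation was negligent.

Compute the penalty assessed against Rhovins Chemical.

Per-day component: 278 × €10,700 = €2,974,600
Base plus per-day: €196,500 + €2,974,600 = €3,171,100
Enhancement: 20% of €3,171,100 = €634,220
Enhanced fine: €3,171,100 + €634,220 = €3,805,320
Cap at €3,411,300: €3,805,320 exceeds the cap → €3,411,300
Minimum €2,699,400: €3,411,300 meets the minimum, no increase.

Civil penalty: €3,411,300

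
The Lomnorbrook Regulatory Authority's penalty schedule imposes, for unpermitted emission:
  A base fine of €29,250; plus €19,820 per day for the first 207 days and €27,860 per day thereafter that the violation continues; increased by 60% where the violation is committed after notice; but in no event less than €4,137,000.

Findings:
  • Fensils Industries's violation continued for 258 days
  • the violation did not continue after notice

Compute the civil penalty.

€5,552,850

First 207 days: 207 × €19,820 = €4,102,740
Remaining days: (258 − 207) × €27,860 = €1,420,860
Per-day component: €4,102,740 + €1,420,860 = €5,523,600
Base plus per-day: €29,250 + €5,523,600 = €5,552,850
The violation did not continue after notice: no 60% increase.
Minimum €4,137,000: €5,552,850 meets the minimum, no increase.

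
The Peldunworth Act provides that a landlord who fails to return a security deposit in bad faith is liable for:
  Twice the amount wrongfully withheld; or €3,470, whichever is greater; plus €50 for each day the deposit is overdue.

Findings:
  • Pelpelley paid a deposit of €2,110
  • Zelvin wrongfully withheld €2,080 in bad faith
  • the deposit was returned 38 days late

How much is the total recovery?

Doubled: 2 × €2,080 = €4,160
Minimum €3,470: €4,160 meets the minimum, no increase.
Late-return penalty: 38 × €50 = €1,900
Damages plus late penalty: €4,160 + €1,900 = €6,060

Recovery: €6,060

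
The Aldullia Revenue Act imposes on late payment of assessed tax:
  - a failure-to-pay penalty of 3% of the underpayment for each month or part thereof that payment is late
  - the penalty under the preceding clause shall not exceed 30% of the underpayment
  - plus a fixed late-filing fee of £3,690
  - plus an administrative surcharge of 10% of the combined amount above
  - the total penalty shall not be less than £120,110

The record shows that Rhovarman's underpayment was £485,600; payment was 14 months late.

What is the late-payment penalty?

£164,307

Accrued rate: 3% × 14 = 42%, capped at 30% → 30%
Failure-to-pay penalty: 30% of £485,600 = £145,680
Penalty before surcharge: £145,680 + £3,690 = £149,370
Administrative surcharge: 10% of £149,370 = £14,937
Total penalty: £149,370 + £14,937 = £164,307
Minimum £120,110: £164,307 meets the minimum, no increase.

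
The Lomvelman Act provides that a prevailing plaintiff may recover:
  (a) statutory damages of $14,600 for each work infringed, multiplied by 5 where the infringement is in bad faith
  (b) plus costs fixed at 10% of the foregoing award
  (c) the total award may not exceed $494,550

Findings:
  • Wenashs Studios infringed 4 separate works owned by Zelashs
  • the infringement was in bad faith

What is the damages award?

Statutory damages: 4 × $14,600 = $58,400
Multiplied by 5: 5 × $58,400 = $292,000
Costs: 10% of $292,000 = $29,200
Award plus costs: $292,000 + $29,200 = $321,200
Cap at $494,550: $321,200 is within the cap, no reduction.

$321,200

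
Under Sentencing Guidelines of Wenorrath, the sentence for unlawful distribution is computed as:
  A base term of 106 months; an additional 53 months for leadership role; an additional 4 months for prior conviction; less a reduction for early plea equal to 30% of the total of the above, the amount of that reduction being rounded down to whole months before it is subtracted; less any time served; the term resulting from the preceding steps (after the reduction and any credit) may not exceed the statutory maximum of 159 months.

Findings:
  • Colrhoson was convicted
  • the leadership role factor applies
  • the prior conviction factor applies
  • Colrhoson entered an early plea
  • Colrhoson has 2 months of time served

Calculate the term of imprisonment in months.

113 months

Leadership role enhancement: +53 months
Prior conviction enhancement: +4 months
Adjusted term: 106 months + 53 months + 4 months = 163 months
Early plea reduction: 30% of 163 months = 48 months (rounded down)
After reduction: 163 − 48 = 115 months
Less time served: 115 months − 2 months = 113 months
Cap at 159 months: 113 months is within the cap, no reduction.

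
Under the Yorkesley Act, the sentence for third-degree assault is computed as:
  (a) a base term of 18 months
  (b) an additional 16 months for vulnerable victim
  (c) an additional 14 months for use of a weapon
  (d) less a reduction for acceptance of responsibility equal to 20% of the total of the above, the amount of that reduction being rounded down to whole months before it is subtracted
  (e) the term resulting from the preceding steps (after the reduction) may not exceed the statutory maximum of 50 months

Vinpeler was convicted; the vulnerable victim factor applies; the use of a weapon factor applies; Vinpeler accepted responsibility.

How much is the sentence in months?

39 months

Vulnerable victim enhancement: +16 months
Use of a weapon enhancement: +14 months
Adjusted term: 18 months + 16 months + 14 months = 48 months
Acceptance of responsibility reduction: 20% of 48 months = 9 months (rounded down)
After reduction: 48 − 9 = 39 months
Cap at 50 months: 39 months is within the cap, no reduction.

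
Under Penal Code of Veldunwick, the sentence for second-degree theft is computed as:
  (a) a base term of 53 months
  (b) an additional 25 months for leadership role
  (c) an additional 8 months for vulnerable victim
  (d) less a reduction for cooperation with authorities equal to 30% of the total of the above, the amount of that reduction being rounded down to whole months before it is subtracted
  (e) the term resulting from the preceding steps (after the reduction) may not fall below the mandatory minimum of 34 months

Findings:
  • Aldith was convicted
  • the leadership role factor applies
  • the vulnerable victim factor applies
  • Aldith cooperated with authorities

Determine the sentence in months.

61 months

Leadership role enhancement: +25 months
Vulnerable victim enhancement: +8 months
Adjusted term: 53 months + 25 months + 8 months = 86 months
Cooperation with authorities reduction: 30% of 86 months = 25 months (rounded down)
After reduction: 86 − 25 = 61 months
Minimum 34 months: 61 months meets the minimum, no increase.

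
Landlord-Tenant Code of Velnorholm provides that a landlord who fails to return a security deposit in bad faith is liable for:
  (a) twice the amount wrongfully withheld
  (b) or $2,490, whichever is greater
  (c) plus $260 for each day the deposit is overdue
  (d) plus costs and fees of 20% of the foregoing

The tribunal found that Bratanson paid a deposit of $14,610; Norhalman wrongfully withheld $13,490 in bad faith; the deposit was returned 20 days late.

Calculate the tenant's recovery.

Doubled: 2 × $13,490 = $26,980
Minimum $2,490: $26,980 meets the minimum, no increase.
Late-return penalty: 20 × $260 = $5,200
Damages plus late penalty: $26,980 + $5,200 = $32,180
Costs and fees: 20% of $32,180 = $6,436
Total recovery: $32,180 + $6,436 = $38,616

$38,616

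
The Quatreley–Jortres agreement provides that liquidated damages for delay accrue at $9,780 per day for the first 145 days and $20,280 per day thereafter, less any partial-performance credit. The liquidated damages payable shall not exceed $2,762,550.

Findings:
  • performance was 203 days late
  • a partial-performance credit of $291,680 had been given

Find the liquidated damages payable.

First 145 days: 145 × $9,780 = $1,418,100
Remaining days: (203 − 145) × $20,280 = $1,176,240
Accrued per-day damages: $1,418,100 + $1,176,240 = $2,594,340
Less partial-performance credit: $2,594,340 − $291,680 = $2,302,660
Cap at $2,762,550: $2,302,660 is within the cap, no reduction.

$2,302,660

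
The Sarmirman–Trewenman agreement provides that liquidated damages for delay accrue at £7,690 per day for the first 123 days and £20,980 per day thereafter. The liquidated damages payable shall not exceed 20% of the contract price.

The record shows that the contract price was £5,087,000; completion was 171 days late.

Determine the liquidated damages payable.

First 123 days: 123 × £7,690 = £945,870
Remaining days: (171 − 123) × £20,980 = £1,007,040
Accrued per-day damages: £945,870 + £1,007,040 = £1,952,910
Cap: 20% of £5,087,000 = £1,017,400
Cap at £1,017,400: £1,952,910 exceeds the cap → £1,017,400

£1,017,400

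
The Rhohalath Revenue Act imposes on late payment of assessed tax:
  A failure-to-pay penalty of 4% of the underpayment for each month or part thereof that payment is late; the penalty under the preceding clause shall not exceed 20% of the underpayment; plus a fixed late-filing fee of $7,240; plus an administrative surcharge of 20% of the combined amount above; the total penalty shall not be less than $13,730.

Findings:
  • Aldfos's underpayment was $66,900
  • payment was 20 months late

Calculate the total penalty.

Accrued rate: 4% × 20 = 80%, capped at 20% → 20%
Failure-to-pay penalty: 20% of $66,900 = $13,380
Penalty before surcharge: $13,380 + $7,240 = $20,620
Administrative surcharge: 20% of $20,620 = $4,124
Total penalty: $20,620 + $4,124 = $24,744
Minimum $13,730: $24,744 meets the minimum, no increase.

$24,744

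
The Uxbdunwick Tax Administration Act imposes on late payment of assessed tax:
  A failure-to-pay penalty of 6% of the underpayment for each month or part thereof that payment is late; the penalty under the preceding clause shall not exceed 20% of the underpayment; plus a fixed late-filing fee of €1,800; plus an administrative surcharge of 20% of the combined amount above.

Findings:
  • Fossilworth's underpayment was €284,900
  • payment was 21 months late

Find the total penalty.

€70,536

Accrued rate: 6% × 21 = 126%, capped at 20% → 20%
Failure-to-pay penalty: 20% of €284,900 = €56,980
Penalty before surcharge: €56,980 + €1,800 = €58,780
Administrative surcharge: 20% of €58,780 = €11,756
Total penalty: €58,780 + €11,756 = €70,536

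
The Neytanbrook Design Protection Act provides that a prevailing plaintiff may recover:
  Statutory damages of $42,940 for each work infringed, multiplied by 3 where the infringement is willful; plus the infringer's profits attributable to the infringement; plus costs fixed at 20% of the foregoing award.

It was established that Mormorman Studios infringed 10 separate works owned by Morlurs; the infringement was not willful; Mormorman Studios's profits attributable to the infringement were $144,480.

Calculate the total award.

Statutory damages: 10 × $42,940 = $429,400
Infringement not willful: no ×3 enhancement.
Combined award: $429,400 + $144,480 = $573,880
Costs: 20% of $573,880 = $114,776
Award plus costs: $573,880 + $114,776 = $688,656

$688,656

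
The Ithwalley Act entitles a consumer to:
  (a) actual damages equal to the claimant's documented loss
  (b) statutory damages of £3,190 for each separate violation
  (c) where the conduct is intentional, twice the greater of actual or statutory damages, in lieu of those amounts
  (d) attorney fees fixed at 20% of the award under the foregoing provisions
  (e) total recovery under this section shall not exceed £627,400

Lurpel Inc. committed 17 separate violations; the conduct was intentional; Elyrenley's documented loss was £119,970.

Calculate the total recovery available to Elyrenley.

Statutory damages: 17 × £3,190 = £54,230
Greater of actual damages (£119,970) or statutory damages (£54,230): £119,970
Doubled: 2 × £119,970 = £239,940
Attorney fees: 20% of £239,940 = £47,988
Total before cap: £239,940 + £47,988 = £287,928
Cap at £627,400: £287,928 is within the cap, no reduction.

£287,928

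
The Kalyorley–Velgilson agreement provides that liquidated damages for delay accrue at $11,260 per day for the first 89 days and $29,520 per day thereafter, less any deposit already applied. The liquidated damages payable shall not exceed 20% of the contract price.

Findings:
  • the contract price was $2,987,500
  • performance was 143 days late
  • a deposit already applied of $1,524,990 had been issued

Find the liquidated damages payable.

$597,500

First 89 days: 89 × $11,260 = $1,002,140
Remaining days: (143 − 89) × $29,520 = $1,594,080
Accrued per-day damages: $1,002,140 + $1,594,080 = $2,596,220
Less deposit already applied: $2,596,220 − $1,524,990 = $1,071,230
Cap: 20% of $2,987,500 = $597,500
Cap at $597,500: $1,071,230 exceeds the cap → $597,500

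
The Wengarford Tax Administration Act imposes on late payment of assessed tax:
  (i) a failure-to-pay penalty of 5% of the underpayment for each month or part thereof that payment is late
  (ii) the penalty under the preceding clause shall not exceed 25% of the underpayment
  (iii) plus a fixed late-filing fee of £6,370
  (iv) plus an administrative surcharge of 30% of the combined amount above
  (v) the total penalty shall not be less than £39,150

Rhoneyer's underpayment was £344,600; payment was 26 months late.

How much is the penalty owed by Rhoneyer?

£120,276

Accrued rate: 5% × 26 = 130%, capped at 25% → 25%
Failure-to-pay penalty: 25% of £344,600 = £86,150
Penalty before surcharge: £86,150 + £6,370 = £92,520
Administrative surcharge: 30% of £92,520 = £27,756
Total penalty: £92,520 + £27,756 = £120,276
Minimum £39,150: £120,276 meets the minimum, no increase.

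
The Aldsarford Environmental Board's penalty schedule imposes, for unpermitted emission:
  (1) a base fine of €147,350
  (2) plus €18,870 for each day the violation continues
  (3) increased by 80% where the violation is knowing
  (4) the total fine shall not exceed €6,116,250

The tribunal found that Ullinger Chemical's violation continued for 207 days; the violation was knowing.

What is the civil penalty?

€6,116,250

Per-day component: 207 × €18,870 = €3,906,090
Base plus per-day: €147,350 + €3,906,090 = €4,053,440
Enhancement: 80% of €4,053,440 = €3,242,752
Enhanced fine: €4,053,440 + €3,242,752 = €7,296,192
Cap at €6,116,250: €7,296,192 exceeds the cap → €6,116,250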